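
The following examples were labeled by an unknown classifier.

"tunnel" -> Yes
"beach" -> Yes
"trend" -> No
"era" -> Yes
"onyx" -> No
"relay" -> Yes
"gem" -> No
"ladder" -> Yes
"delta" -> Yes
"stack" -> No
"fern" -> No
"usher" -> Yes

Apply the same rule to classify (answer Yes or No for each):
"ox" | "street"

The rule appears to be: has ≥ 2 vowels.

No, Yes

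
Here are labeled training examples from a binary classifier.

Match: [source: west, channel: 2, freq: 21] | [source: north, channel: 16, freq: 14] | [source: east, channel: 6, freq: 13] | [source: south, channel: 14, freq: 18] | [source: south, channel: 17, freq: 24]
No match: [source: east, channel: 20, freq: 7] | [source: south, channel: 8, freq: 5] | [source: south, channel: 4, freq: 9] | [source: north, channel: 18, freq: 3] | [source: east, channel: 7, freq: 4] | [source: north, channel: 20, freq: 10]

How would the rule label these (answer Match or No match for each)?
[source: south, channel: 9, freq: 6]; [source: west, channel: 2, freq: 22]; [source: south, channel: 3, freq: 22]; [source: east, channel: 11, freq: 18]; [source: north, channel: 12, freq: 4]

No match, Match, Match, Match, No match

The pattern is that an item is 'Match' exactly when: freq ≥ 13.
No match: [source: south, channel: 9, freq: 6], since freq = 6. Match: [source: west, channel: 2, freq: 22], since freq = 22. Match: [source: south, channel: 3, freq: 22], since freq = 22. Match: [source: east, channel: 11, freq: 18], since freq = 18. No match: [source: north, channel: 12, freq: 4], since freq = 4.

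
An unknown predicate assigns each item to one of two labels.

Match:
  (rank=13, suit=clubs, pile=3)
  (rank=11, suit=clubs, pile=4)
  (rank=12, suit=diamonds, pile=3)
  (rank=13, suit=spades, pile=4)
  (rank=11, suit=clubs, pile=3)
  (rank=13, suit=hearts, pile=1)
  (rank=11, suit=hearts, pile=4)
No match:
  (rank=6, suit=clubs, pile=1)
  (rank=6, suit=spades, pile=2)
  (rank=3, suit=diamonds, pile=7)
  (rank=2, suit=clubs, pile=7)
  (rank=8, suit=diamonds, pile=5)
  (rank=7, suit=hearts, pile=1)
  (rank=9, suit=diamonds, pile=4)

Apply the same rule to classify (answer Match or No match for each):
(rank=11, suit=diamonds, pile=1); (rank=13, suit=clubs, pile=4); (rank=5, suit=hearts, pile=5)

Match, Match, No match

All 'Match' examples share one property — rank ≥ 11 — and every 'No match' example lacks it.
(rank=11, suit=diamonds, pile=1) → rank = 11 → Match.
(rank=13, suit=clubs, pile=4) → rank = 13 → Match.
(rank=5, suit=hearts, pile=5) → rank = 5 → No match.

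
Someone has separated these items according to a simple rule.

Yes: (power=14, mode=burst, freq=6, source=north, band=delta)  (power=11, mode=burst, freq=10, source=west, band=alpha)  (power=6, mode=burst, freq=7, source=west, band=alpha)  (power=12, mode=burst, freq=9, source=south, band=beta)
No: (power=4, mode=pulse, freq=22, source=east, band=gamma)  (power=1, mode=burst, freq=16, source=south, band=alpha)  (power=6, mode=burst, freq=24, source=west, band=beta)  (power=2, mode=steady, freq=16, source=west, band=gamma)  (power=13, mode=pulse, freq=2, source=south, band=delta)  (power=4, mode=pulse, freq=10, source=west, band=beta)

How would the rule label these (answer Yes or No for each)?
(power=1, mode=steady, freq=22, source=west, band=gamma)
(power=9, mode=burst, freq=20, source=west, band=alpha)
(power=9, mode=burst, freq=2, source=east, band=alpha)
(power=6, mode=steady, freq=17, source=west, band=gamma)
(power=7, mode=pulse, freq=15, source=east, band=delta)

'Yes' ⟺ mode is burst AND freq ≤ 10.
(power=1, mode=steady, freq=22, source=west, band=gamma) — mode is steady, freq = 22, hence No.
(power=9, mode=burst, freq=20, source=west, band=alpha) — mode is burst, freq = 20, hence No.
(power=9, mode=burst, freq=2, source=east, band=alpha) — mode is burst, freq = 2, hence Yes.
(power=6, mode=steady, freq=17, source=west, band=gamma) — mode is steady, freq = 17, hence No.
(power=7, mode=pulse, freq=15, source=east, band=delta) — mode is pulse, freq = 15, hence No.

No, No, Yes, No, No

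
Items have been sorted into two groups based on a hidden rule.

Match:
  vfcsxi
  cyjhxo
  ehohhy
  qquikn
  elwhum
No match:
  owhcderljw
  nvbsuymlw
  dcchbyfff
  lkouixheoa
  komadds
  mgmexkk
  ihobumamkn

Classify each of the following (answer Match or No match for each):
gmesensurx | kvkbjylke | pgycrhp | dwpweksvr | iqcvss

No match, No match, No match, No match, Match

A rule that fits every label: length 6 — true of each 'Match' example, false of each 'No match' one.
gmesensurx: No match (length 10). kvkbjylke: No match (length 9). pgycrhp: No match (length 7). dwpweksvr: No match (length 9). iqcvss: Match (length 6).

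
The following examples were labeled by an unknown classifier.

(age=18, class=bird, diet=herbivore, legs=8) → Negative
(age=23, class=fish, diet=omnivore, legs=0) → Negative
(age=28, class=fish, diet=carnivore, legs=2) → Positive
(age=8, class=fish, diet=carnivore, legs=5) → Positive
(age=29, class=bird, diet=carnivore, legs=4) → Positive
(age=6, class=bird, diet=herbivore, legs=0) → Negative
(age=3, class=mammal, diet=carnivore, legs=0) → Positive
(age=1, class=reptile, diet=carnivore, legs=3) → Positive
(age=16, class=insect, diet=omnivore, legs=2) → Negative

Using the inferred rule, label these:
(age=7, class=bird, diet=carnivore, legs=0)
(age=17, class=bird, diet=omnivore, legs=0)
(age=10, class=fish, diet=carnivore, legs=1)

The rule appears to be: diet is carnivore.
(age=7, class=bird, diet=carnivore, legs=0): diet is carnivore — checks out, so Positive.
(age=17, class=bird, diet=omnivore, legs=0): diet is omnivore — doesn't match, so Negative.
(age=10, class=fish, diet=carnivore, legs=1): diet is carnivore — checks out, so Positive.

Positive, Negative, Positive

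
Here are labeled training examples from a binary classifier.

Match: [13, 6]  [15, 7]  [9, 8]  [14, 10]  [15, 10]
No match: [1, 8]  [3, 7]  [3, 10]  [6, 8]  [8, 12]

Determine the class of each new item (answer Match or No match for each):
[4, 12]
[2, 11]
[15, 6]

No match, No match, Match

The simplest hypothesis consistent with all the labels is: first > second.
[4, 12]: 4 < 12 — fails the rule, so No match. [2, 11]: 2 < 11 — fails the rule, so No match. [15, 6]: 15 > 6 — meets the rule, so Match.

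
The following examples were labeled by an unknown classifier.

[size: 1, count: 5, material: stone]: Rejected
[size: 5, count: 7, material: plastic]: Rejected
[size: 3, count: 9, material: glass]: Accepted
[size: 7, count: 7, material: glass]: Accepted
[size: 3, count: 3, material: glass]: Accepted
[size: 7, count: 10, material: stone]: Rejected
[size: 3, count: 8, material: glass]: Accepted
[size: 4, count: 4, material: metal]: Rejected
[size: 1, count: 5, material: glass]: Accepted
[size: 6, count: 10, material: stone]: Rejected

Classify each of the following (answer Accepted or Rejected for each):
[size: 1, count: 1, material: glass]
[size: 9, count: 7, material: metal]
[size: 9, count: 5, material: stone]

The rule appears to be: material is glass.
[size: 1, count: 1, material: glass] — material is glass, hence Accepted. [size: 9, count: 7, material: metal] — material is metal, hence Rejected. [size: 9, count: 5, material: stone] — material is stone, hence Rejected.

Accepted, Rejected, Rejected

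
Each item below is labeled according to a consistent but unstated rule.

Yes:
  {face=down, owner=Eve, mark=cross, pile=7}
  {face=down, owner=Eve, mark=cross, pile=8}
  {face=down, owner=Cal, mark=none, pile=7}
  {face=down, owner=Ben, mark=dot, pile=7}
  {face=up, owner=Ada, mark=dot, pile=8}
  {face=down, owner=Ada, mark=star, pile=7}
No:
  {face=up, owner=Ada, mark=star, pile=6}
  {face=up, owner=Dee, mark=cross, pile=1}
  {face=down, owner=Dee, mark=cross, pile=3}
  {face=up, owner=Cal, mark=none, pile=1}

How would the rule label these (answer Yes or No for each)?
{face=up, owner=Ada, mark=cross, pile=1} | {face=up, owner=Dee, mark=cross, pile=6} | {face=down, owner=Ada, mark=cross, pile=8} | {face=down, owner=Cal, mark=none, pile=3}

No, No, Yes, No

The simplest hypothesis consistent with all the labels is: pile ≥ 7.
{face=up, owner=Ada, mark=cross, pile=1}: pile = 1, doesn't qualify → No. {face=up, owner=Dee, mark=cross, pile=6}: pile = 6, doesn't qualify → No. {face=down, owner=Ada, mark=cross, pile=8}: pile = 8, matches → Yes. {face=down, owner=Cal, mark=none, pile=3}: pile = 3, doesn't qualify → No.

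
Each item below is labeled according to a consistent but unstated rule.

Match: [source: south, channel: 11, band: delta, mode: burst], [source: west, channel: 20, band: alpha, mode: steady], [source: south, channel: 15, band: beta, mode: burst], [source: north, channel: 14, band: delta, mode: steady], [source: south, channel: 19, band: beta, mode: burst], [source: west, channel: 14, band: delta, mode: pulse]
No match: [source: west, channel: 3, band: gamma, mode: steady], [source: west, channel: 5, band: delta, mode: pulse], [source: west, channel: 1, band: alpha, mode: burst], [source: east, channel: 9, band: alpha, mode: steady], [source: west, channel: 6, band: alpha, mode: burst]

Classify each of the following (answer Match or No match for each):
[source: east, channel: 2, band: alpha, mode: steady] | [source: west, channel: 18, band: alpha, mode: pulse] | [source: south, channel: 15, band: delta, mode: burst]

No match, Match, Match

The simplest hypothesis consistent with all the labels is: channel ≥ 11.
[source: east, channel: 2, band: alpha, mode: steady]: channel = 2 — does not satisfy this, so No match. [source: west, channel: 18, band: alpha, mode: pulse]: channel = 18 — passes, so Match. [source: south, channel: 15, band: delta, mode: burst]: channel = 15 — passes, so Match.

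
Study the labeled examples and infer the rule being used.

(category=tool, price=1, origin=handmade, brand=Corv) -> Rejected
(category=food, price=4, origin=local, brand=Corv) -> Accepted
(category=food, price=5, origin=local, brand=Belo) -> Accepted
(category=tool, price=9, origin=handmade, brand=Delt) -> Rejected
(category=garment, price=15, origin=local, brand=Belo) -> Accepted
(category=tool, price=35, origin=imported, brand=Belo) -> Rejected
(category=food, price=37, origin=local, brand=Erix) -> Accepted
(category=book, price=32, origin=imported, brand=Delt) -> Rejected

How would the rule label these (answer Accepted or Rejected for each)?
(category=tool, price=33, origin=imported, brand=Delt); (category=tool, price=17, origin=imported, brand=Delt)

The rule appears to be: origin is local.
(category=tool, price=33, origin=imported, brand=Delt) → origin is imported → Rejected.
(category=tool, price=17, origin=imported, brand=Delt) → origin is imported → Rejected.

Rejected, Rejected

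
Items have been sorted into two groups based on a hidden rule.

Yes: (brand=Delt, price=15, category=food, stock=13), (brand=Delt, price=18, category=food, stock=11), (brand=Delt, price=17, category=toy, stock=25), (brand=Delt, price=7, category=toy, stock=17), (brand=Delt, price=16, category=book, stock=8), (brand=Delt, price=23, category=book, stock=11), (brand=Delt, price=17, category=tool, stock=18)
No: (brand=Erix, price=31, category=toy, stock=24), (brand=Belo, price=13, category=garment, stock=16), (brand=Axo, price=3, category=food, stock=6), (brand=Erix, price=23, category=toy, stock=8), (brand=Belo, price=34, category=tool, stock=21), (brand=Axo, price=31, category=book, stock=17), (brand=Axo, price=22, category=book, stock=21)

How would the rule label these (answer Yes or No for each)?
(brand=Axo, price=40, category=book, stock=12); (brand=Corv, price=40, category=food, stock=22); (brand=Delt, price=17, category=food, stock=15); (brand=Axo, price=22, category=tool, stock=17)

No, No, Yes, No

The common property of the 'Yes' items is: brand is Delt. No 'No' item has it.
(brand=Axo, price=40, category=book, stock=12) — brand is Axo, hence No. (brand=Corv, price=40, category=food, stock=22) — brand is Corv, hence No. (brand=Delt, price=17, category=food, stock=15) — brand is Delt, hence Yes. (brand=Axo, price=22, category=tool, stock=17) — brand is Axo, hence No.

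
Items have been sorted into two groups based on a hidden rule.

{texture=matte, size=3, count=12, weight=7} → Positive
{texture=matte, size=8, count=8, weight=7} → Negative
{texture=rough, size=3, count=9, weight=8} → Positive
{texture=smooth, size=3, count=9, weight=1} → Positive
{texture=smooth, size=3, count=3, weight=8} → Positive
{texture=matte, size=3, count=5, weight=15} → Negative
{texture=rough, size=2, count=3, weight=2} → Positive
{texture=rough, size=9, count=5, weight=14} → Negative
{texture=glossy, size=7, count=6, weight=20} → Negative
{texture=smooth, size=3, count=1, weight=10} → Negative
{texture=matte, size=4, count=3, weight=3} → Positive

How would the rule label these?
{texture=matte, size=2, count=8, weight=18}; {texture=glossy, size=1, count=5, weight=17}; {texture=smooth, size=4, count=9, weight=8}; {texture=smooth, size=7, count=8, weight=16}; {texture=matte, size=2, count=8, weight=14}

The pattern is that an item is 'Positive' exactly when: size ≤ 4 AND weight ≤ 8.
{texture=matte, size=2, count=8, weight=18}: size = 2, weight = 18, does not satisfy this → Negative.
{texture=glossy, size=1, count=5, weight=17}: size = 1, weight = 17, does not satisfy this → Negative.
{texture=smooth, size=4, count=9, weight=8}: size = 4, weight = 8, satisfies this → Positive.
{texture=smooth, size=7, count=8, weight=16}: size = 7, weight = 16, does not satisfy this → Negative.
{texture=matte, size=2, count=8, weight=14}: size = 2, weight = 14, does not satisfy this → Negative.

Negative, Negative, Positive, Negative, Negative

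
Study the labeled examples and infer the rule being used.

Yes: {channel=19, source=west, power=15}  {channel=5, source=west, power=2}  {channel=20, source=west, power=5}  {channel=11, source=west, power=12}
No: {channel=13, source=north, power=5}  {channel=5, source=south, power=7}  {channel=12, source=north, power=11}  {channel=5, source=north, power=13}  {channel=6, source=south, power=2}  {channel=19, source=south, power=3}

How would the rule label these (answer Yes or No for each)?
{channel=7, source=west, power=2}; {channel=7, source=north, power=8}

Yes, No

Looking at the examples, the only property every 'Yes' case has and every 'No' case lacks is: source is west.
{channel=7, source=west, power=2}: Yes (source is west).
{channel=7, source=north, power=8}: No (source is north).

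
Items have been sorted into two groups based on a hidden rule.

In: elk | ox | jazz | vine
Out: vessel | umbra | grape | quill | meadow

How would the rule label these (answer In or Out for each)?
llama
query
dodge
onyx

All 'In' examples share one property — length ≤ 4 — and every 'Out' example lacks it.
llama: length 5, fails this test → Out.
query: length 5, fails this test → Out.
dodge: length 5, fails this test → Out.
onyx: length 4, matches → In.

Out, Out, Out, In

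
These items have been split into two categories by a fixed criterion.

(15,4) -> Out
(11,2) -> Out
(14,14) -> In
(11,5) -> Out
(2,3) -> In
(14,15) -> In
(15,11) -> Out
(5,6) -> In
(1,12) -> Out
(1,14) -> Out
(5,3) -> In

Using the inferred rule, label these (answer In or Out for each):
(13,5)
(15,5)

One predicate separates the groups cleanly: |first − second| ≤ 2.
(13,5): |13−5| = 8, fails this test → Out. (15,5): |15−5| = 10, fails this test → Out.

Out, Out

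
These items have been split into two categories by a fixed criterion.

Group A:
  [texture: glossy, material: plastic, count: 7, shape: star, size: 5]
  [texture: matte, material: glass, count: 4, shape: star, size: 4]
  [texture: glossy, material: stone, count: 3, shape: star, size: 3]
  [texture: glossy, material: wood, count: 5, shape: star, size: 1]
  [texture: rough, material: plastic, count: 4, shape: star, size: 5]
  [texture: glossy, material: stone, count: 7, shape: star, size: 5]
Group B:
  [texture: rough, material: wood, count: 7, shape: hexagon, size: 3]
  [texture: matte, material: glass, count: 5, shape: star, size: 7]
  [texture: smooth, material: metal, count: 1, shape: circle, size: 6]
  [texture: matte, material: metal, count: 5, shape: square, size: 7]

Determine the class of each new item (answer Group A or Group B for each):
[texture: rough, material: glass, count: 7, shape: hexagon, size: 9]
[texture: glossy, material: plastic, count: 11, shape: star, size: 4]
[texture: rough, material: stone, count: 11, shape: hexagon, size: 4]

A rule that fits every label: shape is star AND size ≤ 5 — true of each 'Group A' example, false of each 'Group B' one.

Group B, Group A, Group B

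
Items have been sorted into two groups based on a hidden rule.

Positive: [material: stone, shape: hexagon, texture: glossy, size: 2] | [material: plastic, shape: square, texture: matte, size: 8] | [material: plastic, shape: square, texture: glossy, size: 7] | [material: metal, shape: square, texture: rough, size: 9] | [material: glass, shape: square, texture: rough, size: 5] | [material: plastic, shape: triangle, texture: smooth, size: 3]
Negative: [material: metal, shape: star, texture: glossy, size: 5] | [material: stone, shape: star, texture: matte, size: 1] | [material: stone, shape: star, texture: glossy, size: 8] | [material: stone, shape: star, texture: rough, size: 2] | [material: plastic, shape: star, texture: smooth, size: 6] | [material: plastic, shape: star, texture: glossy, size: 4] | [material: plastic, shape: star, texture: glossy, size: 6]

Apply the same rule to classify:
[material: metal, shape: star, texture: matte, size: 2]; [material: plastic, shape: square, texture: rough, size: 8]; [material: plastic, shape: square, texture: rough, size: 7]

Negative, Positive, Positive

The simplest hypothesis consistent with all the labels is: shape is not star.
[material: metal, shape: star, texture: matte, size: 2] → shape is star → Negative.
[material: plastic, shape: square, texture: rough, size: 8] → shape is square → Positive.
[material: plastic, shape: square, texture: rough, size: 7] → shape is square → Positive.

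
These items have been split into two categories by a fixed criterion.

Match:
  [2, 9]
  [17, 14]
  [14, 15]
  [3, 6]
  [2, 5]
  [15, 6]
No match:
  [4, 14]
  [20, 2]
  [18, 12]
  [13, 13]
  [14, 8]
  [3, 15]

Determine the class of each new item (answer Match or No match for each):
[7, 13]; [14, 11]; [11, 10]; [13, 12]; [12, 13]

No match, Match, Match, Match, Match

The common property of the 'Match' items is: sum is odd. No 'No match' item has it.
No match: [7, 13], since 7+13 = 20.
Match: [14, 11], since 14+11 = 25.
Match: [11, 10], since 11+10 = 21.
Match: [13, 12], since 13+12 = 25.
Match: [12, 13], since 12+13 = 25.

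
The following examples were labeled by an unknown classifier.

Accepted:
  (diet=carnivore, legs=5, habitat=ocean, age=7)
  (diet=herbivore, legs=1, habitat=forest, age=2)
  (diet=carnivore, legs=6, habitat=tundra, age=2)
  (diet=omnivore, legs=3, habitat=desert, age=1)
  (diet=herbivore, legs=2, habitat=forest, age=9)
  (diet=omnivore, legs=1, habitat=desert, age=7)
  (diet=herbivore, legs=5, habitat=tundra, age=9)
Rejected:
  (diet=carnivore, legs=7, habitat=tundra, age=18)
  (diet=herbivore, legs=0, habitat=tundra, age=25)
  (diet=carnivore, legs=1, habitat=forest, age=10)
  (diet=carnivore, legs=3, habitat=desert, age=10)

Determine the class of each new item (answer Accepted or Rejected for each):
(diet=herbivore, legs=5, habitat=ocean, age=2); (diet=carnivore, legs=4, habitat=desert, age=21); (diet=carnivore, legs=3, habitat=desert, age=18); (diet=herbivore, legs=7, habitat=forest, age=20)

'Accepted' ⟺ age ≤ 9.
(diet=herbivore, legs=5, habitat=ocean, age=2): age = 2 — has this property, so Accepted.
(diet=carnivore, legs=4, habitat=desert, age=21): age = 21 — doesn't match, so Rejected.
(diet=carnivore, legs=3, habitat=desert, age=18): age = 18 — doesn't match, so Rejected.
(diet=herbivore, legs=7, habitat=forest, age=20): age = 20 — doesn't match, so Rejected.

Accepted, Rejected, Rejected, Rejected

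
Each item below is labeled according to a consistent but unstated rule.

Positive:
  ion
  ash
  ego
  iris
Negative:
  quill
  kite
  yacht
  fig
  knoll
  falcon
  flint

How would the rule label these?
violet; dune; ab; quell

'Positive' ⟺ starts with a vowel.
violet → starts with 'v' → Negative. dune → starts with 'd' → Negative. ab → starts with 'a' → Positive. quell → starts with 'q' → Negative.

Negative, Negative, Positive, Negative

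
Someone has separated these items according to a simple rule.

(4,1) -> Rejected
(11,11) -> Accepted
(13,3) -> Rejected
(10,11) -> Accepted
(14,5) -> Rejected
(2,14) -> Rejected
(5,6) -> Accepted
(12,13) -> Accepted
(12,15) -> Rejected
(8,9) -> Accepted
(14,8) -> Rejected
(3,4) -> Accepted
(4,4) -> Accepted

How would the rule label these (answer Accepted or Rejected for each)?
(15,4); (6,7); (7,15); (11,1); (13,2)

Rejected, Accepted, Rejected, Rejected, Rejected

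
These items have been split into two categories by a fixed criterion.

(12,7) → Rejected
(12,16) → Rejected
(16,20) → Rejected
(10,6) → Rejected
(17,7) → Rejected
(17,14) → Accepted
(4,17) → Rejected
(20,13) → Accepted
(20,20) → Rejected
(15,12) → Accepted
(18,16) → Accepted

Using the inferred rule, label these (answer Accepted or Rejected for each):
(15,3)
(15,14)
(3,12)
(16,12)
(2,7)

Rejected, Accepted, Rejected, Accepted, Rejected

The classifier is using: first > second AND sum ≥ 27.
(15,3): Rejected (15 > 3, 15+3 = 18). (15,14): Accepted (15 > 14, 15+14 = 29). (3,12): Rejected (3 < 12, 3+12 = 15). (16,12): Accepted (16 > 12, 16+12 = 28). (2,7): Rejected (2 < 7, 2+7 = 9).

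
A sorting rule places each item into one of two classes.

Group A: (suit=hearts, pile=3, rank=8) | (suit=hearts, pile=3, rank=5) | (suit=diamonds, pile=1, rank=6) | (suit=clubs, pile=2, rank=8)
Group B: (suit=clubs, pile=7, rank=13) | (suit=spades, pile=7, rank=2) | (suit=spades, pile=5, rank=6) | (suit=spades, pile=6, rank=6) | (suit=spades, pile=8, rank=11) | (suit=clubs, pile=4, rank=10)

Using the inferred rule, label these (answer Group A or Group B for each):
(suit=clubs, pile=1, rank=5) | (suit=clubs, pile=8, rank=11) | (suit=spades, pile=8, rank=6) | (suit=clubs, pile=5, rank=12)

The common property of the 'Group A' items is: pile ≤ 3. No 'Group B' item has it.
(suit=clubs, pile=1, rank=5) → pile = 1 → Group A.
(suit=clubs, pile=8, rank=11) → pile = 8 → Group B.
(suit=spades, pile=8, rank=6) → pile = 8 → Group B.
(suit=clubs, pile=5, rank=12) → pile = 5 → Group B.

Group A, Group B, Group B, Group B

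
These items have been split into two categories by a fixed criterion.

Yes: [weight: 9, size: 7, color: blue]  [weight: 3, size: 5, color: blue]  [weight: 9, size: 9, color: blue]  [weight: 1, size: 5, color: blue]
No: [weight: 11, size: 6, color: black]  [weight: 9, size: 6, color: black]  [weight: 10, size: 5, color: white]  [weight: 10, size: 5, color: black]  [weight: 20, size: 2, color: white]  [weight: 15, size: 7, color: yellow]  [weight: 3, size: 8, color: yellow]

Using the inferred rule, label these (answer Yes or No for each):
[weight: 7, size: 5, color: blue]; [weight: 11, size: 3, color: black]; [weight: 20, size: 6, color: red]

Checking candidate rules against both groups, what survives is: color is blue.

Yes, No, No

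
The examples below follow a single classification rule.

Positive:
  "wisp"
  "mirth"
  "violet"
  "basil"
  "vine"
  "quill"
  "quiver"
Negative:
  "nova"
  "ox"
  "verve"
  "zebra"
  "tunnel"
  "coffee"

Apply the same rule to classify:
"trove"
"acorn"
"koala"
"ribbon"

The distinguishing property — contains 'i' — holds for all the 'Positive' cases and none of the 'Negative' cases.
"trove" → no 'i' → Negative.
"acorn" → no 'i' → Negative.
"koala" → no 'i' → Negative.
"ribbon" → has 'i' → Positive.

Negative, Negative, Negative, Positive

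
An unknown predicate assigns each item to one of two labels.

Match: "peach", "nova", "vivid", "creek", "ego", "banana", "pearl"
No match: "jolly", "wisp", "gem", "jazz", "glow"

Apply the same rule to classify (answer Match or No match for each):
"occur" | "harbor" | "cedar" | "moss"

Match, Match, Match, No match

Every 'Match' example satisfies: has ≥ 2 vowels. None of the 'No match' examples do.
"occur": 2 vowels — matches, so Match. "harbor": 2 vowels — matches, so Match. "cedar": 2 vowels — matches, so Match. "moss": 1 vowel — fails this test, so No match.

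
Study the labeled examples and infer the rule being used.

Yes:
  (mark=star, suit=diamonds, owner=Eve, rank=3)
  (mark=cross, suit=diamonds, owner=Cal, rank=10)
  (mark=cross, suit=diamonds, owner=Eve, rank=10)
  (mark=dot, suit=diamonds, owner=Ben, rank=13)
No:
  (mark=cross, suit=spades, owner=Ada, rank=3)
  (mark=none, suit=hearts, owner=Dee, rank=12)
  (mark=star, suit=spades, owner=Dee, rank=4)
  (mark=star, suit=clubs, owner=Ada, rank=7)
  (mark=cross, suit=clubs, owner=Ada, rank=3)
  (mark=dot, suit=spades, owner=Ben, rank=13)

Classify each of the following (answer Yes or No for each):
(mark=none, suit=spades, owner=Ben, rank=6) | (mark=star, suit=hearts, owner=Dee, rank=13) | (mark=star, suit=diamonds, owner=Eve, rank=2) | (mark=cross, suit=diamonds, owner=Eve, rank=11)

No, No, Yes, Yes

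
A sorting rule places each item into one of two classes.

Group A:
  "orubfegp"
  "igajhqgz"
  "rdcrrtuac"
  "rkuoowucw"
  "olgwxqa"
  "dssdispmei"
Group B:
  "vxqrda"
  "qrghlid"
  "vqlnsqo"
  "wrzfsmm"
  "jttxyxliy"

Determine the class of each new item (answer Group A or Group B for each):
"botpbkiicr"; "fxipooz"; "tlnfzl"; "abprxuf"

Group A, Group A, Group B, Group A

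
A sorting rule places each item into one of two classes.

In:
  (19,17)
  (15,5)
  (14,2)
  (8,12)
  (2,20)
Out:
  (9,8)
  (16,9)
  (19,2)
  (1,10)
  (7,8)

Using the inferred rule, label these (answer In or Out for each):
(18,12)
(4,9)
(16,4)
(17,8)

In, Out, In, Out

'In' ⟺ sum is even.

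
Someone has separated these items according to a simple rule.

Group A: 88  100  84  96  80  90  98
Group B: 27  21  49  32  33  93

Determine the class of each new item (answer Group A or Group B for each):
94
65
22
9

Group A, Group B, Group B, Group B

The distinguishing property — even AND at least 33 — holds for all the 'Group A' cases and none of the 'Group B' cases.
94 — 94 is even, 94 ≥ 33, hence Group A. 65 — 65 is odd, 65 ≥ 33, hence Group B. 22 — 22 is even, 22 < 33, hence Group B. 9 — 9 is odd, 9 < 33, hence Group B.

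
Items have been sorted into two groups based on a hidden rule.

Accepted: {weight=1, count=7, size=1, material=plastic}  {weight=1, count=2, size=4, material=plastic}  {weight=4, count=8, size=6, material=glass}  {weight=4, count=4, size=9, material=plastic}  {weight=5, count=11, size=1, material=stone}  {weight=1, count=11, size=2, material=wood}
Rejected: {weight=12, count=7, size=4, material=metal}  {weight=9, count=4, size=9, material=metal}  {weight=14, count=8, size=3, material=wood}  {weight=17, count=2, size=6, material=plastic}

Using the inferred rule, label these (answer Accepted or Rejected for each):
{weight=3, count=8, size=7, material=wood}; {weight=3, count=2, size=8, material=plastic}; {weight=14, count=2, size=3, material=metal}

Accepted, Accepted, Rejected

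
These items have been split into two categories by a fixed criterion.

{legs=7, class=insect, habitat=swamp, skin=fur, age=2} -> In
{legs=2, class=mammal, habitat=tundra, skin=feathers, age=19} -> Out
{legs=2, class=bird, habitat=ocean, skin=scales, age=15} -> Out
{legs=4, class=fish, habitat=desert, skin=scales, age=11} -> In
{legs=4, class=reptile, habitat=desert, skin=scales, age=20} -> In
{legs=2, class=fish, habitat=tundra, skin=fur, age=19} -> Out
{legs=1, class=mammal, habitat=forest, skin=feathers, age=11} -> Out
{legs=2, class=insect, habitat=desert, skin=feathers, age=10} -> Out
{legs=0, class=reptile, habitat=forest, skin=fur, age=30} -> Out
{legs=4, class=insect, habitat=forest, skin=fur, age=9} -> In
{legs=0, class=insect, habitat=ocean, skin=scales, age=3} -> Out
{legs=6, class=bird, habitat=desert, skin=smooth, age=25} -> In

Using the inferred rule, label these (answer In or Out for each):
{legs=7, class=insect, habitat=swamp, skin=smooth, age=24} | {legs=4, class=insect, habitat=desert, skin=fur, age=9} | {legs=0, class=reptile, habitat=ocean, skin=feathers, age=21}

In, In, Out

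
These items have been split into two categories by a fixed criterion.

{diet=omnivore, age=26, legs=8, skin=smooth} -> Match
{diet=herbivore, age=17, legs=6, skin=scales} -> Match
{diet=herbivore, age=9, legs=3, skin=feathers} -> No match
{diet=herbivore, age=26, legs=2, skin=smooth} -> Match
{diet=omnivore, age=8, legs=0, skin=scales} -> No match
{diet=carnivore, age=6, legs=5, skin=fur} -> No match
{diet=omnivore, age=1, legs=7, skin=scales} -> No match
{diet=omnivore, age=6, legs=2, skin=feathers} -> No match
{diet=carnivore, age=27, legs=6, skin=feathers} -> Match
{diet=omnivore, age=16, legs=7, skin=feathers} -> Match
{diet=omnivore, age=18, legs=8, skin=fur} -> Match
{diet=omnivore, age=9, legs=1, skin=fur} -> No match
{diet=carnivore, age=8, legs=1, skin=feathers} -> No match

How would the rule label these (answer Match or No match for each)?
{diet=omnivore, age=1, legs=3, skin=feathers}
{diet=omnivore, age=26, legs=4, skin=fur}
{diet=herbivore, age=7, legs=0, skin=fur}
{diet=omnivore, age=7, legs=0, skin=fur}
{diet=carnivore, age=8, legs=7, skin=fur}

Rule: age ≥ 16. This holds for each 'Match' example and fails for each 'No match' one.

No match, Match, No match, No match, No match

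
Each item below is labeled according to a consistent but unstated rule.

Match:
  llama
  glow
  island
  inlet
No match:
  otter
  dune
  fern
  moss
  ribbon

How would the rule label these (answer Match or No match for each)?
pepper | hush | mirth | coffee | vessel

No match, No match, No match, No match, Match

Looking at the examples, the only property every 'Match' case has and every 'No match' case lacks is: contains 'l'.
pepper → no 'l' → No match.
hush → no 'l' → No match.
mirth → no 'l' → No match.
coffee → no 'l' → No match.
vessel → has 'l' → Match.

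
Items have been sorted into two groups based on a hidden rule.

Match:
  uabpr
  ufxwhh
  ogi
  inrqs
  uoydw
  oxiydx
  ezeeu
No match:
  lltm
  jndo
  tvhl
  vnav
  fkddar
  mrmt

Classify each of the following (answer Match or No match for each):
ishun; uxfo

Rule: starts with a vowel. This holds for each 'Match' example and fails for each 'No match' one.
ishun: Match (starts with 'i'). uxfo: Match (starts with 'u').

Match, Match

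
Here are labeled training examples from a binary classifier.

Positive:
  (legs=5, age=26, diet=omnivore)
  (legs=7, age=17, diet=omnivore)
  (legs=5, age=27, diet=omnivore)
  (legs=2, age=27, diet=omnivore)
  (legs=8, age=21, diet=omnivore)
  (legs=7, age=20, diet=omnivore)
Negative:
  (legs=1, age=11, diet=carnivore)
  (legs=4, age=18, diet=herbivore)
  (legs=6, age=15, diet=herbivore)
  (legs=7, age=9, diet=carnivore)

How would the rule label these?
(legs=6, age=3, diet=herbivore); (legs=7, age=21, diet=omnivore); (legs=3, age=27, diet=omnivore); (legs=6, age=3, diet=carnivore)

The rule appears to be: diet is omnivore.
(legs=6, age=3, diet=herbivore): diet is herbivore — lacks this property, so Negative. (legs=7, age=21, diet=omnivore): diet is omnivore — meets the rule, so Positive. (legs=3, age=27, diet=omnivore): diet is omnivore — meets the rule, so Positive. (legs=6, age=3, diet=carnivore): diet is carnivore — lacks this property, so Negative.

Negative, Positive, Positive, Negative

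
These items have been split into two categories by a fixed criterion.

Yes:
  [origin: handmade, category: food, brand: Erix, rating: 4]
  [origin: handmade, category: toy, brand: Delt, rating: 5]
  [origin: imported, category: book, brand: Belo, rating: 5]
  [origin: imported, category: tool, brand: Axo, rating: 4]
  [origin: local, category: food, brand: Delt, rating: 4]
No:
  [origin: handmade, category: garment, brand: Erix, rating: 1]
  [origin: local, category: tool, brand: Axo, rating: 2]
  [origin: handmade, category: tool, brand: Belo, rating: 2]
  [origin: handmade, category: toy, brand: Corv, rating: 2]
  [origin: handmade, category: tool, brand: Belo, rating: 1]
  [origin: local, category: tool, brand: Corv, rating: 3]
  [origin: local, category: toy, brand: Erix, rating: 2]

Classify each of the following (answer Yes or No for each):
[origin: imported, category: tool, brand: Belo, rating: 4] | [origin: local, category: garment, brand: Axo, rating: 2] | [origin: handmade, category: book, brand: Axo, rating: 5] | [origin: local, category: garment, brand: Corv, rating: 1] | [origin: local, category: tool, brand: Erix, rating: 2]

The classifier is using: rating ≥ 4.
Yes: [origin: imported, category: tool, brand: Belo, rating: 4], since rating = 4.
No: [origin: local, category: garment, brand: Axo, rating: 2], since rating = 2.
Yes: [origin: handmade, category: book, brand: Axo, rating: 5], since rating = 5.
No: [origin: local, category: garment, brand: Corv, rating: 1], since rating = 1.
No: [origin: local, category: tool, brand: Erix, rating: 2], since rating = 2.

Yes, No, Yes, No, No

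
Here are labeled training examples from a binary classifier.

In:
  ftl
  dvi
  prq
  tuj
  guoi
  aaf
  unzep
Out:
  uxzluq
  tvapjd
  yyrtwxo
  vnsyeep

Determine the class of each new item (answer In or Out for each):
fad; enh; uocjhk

In, In, Out

One predicate separates the groups cleanly: length ≤ 5.
fad → length 3 → In. enh → length 3 → In. uocjhk → length 6 → Out.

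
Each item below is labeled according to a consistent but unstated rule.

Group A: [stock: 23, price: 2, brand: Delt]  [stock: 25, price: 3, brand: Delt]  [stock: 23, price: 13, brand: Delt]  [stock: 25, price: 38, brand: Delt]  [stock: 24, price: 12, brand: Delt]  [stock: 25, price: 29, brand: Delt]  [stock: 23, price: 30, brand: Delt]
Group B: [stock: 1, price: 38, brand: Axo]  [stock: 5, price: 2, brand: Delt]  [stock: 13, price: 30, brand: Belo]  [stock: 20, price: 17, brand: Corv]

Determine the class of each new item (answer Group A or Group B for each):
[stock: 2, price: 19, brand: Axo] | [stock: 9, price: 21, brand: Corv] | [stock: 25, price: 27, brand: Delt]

Group B, Group B, Group A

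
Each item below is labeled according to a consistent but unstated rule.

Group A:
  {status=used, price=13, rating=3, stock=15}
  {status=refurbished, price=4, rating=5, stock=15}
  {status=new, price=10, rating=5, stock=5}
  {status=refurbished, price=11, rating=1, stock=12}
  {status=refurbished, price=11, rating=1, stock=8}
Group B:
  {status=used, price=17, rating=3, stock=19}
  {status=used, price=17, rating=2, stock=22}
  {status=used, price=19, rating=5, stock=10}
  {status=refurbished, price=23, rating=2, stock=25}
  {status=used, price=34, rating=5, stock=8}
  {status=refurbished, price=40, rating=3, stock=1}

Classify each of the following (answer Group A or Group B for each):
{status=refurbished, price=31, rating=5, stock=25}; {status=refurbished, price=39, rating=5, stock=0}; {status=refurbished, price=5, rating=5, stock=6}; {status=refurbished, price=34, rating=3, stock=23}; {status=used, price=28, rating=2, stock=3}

'Group A' ⟺ price ≤ 13.
{status=refurbished, price=31, rating=5, stock=25}: price = 31, does not satisfy this → Group B. {status=refurbished, price=39, rating=5, stock=0}: price = 39, does not satisfy this → Group B. {status=refurbished, price=5, rating=5, stock=6}: price = 5, passes → Group A. {status=refurbished, price=34, rating=3, stock=23}: price = 34, does not satisfy this → Group B. {status=used, price=28, rating=2, stock=3}: price = 28, does not satisfy this → Group B.

Group B, Group B, Group A, Group B, Group B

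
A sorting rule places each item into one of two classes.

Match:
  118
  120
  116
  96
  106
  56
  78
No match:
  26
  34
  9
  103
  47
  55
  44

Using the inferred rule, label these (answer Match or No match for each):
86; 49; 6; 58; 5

A rule that fits every label: even AND at least 47 — true of each 'Match' example, false of each 'No match' one.
86 → 86 is even, 86 ≥ 47 → Match.
49 → 49 is odd, 49 ≥ 47 → No match.
6 → 6 is even, 6 < 47 → No match.
58 → 58 is even, 58 ≥ 47 → Match.
5 → 5 is odd, 5 < 47 → No match.

Match, No match, No match, Match, No match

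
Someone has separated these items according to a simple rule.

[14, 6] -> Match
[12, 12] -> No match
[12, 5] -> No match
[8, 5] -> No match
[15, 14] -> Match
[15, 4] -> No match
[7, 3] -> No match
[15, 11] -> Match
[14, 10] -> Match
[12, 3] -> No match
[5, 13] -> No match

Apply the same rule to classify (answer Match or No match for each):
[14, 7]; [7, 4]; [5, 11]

Match, No match, No match

The common property of the 'Match' items is: first > second AND sum ≥ 20. No 'No match' item has it.
[14, 7] — 14 > 7, 14+7 = 21, hence Match.
[7, 4] — 7 > 4, 7+4 = 11, hence No match.
[5, 11] — 5 < 11, 5+11 = 16, hence No match.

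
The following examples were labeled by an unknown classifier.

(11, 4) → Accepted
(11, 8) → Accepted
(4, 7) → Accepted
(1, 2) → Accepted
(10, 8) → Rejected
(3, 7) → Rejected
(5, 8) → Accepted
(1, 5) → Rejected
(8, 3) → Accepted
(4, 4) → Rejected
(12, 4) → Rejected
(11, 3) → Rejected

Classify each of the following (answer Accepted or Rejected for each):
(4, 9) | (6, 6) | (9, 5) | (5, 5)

Accepted, Rejected, Rejected, Rejected

The pattern is that an item is 'Accepted' exactly when: sum is odd.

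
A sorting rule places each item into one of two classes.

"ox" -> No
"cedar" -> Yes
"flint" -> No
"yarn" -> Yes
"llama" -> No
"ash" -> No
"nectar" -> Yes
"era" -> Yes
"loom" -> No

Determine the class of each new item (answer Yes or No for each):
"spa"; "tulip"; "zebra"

No, No, Yes

The simplest hypothesis consistent with all the labels is: contains 'r'.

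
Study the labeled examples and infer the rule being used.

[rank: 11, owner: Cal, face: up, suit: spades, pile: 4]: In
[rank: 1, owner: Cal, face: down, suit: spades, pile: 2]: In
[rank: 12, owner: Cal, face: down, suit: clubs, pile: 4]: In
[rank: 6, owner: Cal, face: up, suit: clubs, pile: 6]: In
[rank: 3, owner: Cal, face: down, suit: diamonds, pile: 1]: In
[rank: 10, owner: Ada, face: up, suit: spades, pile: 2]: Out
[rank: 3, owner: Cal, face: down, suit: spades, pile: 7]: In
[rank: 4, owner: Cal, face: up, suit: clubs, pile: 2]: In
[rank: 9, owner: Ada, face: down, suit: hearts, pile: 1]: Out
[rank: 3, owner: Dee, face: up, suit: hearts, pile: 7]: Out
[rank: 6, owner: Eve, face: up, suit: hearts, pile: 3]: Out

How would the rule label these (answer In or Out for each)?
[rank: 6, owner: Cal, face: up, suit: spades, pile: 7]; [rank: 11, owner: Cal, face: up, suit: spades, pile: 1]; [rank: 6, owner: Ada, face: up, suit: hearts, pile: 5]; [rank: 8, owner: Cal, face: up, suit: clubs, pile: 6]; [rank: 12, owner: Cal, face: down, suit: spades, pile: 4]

Every 'In' example satisfies: owner is Cal. None of the 'Out' examples do.

In, In, Out, In, In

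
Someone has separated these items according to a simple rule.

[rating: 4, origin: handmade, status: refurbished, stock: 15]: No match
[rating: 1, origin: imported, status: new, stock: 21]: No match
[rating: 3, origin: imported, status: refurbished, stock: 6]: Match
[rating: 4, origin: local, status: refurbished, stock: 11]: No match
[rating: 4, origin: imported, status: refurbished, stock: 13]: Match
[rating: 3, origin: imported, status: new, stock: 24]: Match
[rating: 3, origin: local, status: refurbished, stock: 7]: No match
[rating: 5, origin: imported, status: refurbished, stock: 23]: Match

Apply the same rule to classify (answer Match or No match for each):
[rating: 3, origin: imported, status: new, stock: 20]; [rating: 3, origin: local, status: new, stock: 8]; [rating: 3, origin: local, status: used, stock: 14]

Match, No match, No match

'Match' ⟺ origin is imported AND rating ≥ 3.
[rating: 3, origin: imported, status: new, stock: 20] → origin is imported, rating = 3 → Match.
[rating: 3, origin: local, status: new, stock: 8] → origin is local, rating = 3 → No match.
[rating: 3, origin: local, status: used, stock: 14] → origin is local, rating = 3 → No match.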